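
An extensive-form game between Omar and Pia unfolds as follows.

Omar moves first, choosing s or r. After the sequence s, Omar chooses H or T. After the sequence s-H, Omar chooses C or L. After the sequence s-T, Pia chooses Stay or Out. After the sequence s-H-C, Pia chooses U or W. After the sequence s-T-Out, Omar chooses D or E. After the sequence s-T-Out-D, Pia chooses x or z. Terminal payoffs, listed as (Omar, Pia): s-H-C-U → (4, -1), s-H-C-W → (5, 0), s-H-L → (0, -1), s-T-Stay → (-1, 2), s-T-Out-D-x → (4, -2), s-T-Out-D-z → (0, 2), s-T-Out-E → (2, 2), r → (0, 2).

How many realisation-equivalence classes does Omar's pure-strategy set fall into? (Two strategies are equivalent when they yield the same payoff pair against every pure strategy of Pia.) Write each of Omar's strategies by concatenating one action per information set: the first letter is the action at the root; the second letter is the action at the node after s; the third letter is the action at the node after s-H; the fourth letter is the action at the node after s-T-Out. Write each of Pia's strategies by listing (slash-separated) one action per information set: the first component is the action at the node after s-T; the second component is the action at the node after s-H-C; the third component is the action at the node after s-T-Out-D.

5

Omar has 16 pure strategies: sHCD, sHCE, sHLD, sHLE, sTCD, sTCE, sTLD, sTLE, rHCD, rHCE, rHLD, rHLE, rTCD, rTCE, rTLD, rTLE. Columns: Stay/U/x, Stay/U/z, Stay/W/x, Stay/W/z, Out/U/x, Out/U/z, Out/W/x, Out/W/z.
{sHCD, sHCE} → row (4,-1) (4,-1) (5,0) (5,0) (4,-1) (4,-1) (5,0) (5,0)
{sHLD, sHLE} → row (0,-1) (0,-1) (0,-1) (0,-1) (0,-1) (0,-1) (0,-1) (0,-1)
{sTCD, sTLD} → row (-1,2) (-1,2) (-1,2) (-1,2) (4,-2) (0,2) (4,-2) (0,2)
{sTCE, sTLE} → row (-1,2) (-1,2) (-1,2) (-1,2) (2,2) (2,2) (2,2) (2,2)
{rHCD, rHCE, rHLD, rHLE, rTCD, rTCE, rTLD, rTLE} → row (0,2) (0,2) (0,2) (0,2) (0,2) (0,2) (0,2) (0,2)
That's 5 distinct rows out of 16 strategies.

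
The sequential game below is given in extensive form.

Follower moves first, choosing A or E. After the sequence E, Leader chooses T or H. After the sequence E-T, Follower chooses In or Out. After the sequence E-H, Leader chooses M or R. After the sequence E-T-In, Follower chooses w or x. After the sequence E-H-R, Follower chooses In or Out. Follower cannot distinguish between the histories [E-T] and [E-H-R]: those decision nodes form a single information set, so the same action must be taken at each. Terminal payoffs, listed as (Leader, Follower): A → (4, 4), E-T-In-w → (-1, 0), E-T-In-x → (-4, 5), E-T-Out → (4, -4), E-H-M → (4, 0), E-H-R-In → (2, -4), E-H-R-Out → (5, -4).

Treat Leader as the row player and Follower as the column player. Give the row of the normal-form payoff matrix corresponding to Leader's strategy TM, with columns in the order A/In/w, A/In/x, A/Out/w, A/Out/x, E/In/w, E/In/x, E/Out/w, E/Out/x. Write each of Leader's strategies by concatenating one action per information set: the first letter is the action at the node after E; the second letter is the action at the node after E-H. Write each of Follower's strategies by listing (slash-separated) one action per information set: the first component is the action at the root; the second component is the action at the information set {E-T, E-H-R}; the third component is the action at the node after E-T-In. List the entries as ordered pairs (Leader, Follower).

vs A/In/w: Follower plays A → (4, 4)
vs A/In/x: Follower plays A → (4, 4)
vs A/Out/w: Follower plays A → (4, 4)
vs A/Out/x: Follower plays A → (4, 4)
vs E/In/w: Follower plays E → Leader plays T at [E] → Follower plays In at [E-T] → Follower plays w at [E-T-In] → (-1, 0)
vs E/In/x: Follower plays E → Leader plays T at [E] → Follower plays In at [E-T] → Follower plays x at [E-T-In] → (-4, 5)
vs E/Out/w: Follower plays E → Leader plays T at [E] → Follower plays Out at [E-T] → (4, -4)
vs E/Out/x: Follower plays E → Leader plays T at [E] → Follower plays Out at [E-T] → (4, -4)

(4,4) (4,4) (4,4) (4,4) (-1,0) (-4,5) (4,-4) (4,-4)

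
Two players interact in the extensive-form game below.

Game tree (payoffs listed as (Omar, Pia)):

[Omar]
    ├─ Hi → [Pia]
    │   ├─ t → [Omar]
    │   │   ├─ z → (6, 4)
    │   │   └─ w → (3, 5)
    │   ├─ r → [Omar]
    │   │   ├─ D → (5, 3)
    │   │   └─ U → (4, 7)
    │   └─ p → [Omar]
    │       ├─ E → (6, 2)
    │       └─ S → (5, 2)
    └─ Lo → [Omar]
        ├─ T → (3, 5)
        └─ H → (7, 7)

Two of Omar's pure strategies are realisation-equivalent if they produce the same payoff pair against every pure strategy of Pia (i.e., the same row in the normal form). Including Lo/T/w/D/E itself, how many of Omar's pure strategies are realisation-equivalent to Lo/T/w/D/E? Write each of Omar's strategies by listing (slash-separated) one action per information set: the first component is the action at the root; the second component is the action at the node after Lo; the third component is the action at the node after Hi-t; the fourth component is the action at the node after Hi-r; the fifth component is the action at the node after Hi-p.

8

Row for Lo/T/w/D/E (columns t, r, p): (3,5) (3,5) (3,5).
Under Lo/T/w/D/E, Omar's choice at the node after Hi-t and at the node after Hi-r and at the node after Hi-p can never be reached regardless of what Pia does, so varying those choices leaves every outcome unchanged.
Holding the reachable choices fixed and varying the unreachable ones freely already gives 2 × 2 × 2 = 8 equivalent strategies.
No other strategy reproduces this row, so those 8 are the full class: Lo/T/z/D/E, Lo/T/z/D/S, Lo/T/z/U/E, Lo/T/z/U/S, Lo/T/w/D/E, Lo/T/w/D/S, Lo/T/w/U/E, Lo/T/w/U/S.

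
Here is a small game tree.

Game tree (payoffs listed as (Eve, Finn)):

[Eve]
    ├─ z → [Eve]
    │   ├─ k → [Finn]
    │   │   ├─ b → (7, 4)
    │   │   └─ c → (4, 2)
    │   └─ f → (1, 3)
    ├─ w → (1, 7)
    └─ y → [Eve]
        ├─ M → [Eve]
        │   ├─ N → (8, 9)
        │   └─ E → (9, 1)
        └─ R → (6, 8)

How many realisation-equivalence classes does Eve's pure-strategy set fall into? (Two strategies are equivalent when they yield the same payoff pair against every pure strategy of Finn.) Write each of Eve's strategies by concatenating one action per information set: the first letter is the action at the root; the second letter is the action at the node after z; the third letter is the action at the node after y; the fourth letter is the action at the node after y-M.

Eve has 24 pure strategies: zkMN, zkME, zkRN, zkRE, zfMN, zfME, zfRN, zfRE, wkMN, wkME, wkRN, wkRE, wfMN, wfME, wfRN, wfRE, ykMN, ykME, ykRN, ykRE, yfMN, yfME, yfRN, yfRE. Columns: b, c.
{zkMN, zkME, zkRN, zkRE} → row (7,4) (4,2)
{zfMN, zfME, zfRN, zfRE} → row (1,3) (1,3)
{wkMN, wkME, wkRN, wkRE, wfMN, wfME, wfRN, wfRE} → row (1,7) (1,7)
{ykMN, yfMN} → row (8,9) (8,9)
{ykME, yfME} → row (9,1) (9,1)
{ykRN, ykRE, yfRN, yfRE} → row (6,8) (6,8)
That's 6 distinct rows out of 24 strategies.

6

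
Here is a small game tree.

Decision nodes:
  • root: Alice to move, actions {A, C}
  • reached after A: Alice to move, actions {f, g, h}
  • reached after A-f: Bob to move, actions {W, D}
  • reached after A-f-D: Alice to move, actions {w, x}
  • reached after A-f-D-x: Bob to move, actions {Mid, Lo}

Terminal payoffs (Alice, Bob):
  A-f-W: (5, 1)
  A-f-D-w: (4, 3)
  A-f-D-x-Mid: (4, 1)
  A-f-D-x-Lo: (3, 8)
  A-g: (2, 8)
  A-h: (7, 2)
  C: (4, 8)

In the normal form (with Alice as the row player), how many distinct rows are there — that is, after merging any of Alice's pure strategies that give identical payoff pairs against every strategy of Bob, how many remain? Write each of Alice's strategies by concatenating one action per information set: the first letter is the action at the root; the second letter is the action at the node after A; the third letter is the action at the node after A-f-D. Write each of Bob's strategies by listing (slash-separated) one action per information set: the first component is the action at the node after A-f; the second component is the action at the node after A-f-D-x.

5

Alice has 12 pure strategies: Afw, Afx, Agw, Agx, Ahw, Ahx, Cfw, Cfx, Cgw, Cgx, Chw, Chx. Columns: W/Mid, W/Lo, D/Mid, D/Lo.
{Afw} → row (5,1) (5,1) (4,3) (4,3)
{Afx} → row (5,1) (5,1) (4,1) (3,8)
{Agw, Agx} → row (2,8) (2,8) (2,8) (2,8)
{Ahw, Ahx} → row (7,2) (7,2) (7,2) (7,2)
{Cfw, Cfx, Cgw, Cgx, Chw, Chx} → row (4,8) (4,8) (4,8) (4,8)
That's 5 distinct rows out of 12 strategies.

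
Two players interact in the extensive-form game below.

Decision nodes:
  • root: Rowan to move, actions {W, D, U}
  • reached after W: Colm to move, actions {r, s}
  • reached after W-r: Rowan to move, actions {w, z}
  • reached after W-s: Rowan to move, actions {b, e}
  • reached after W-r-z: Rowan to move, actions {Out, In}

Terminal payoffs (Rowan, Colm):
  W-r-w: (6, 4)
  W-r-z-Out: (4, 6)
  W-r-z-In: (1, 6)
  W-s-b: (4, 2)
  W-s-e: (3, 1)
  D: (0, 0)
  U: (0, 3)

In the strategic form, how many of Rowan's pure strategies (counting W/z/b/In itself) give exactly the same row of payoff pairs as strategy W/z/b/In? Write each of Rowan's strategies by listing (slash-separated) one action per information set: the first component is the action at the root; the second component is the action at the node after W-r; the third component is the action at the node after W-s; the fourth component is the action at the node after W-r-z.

1

Row for W/z/b/In (columns r, s): (1,6) (4,2).
Every one of Rowan's information sets is on the play path for some reply by Colm when Rowan follows W/z/b/In.
Changing the action at any of them therefore changes at least one column, so only W/z/b/In itself gives this row.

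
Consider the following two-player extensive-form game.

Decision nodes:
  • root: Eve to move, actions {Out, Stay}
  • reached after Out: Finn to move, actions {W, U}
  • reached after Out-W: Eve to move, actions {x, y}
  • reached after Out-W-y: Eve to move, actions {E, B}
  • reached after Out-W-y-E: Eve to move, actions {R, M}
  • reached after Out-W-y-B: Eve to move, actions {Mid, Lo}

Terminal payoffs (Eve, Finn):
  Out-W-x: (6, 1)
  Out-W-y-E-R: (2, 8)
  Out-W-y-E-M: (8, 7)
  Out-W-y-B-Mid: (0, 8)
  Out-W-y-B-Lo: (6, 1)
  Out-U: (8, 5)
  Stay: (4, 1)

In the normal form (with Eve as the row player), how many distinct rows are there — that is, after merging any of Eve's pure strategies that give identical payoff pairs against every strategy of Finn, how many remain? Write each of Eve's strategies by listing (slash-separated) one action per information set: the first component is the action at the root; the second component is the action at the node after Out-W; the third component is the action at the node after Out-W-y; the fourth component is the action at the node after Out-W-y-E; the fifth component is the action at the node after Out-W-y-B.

5

Eve has 32 pure strategies: Out/x/E/R/Mid, Out/x/E/R/Lo, Out/x/E/M/Mid, Out/x/E/M/Lo, Out/x/B/R/Mid, Out/x/B/R/Lo, Out/x/B/M/Mid, Out/x/B/M/Lo, Out/y/E/R/Mid, Out/y/E/R/Lo, Out/y/E/M/Mid, Out/y/E/M/Lo, Out/y/B/R/Mid, Out/y/B/R/Lo, Out/y/B/M/Mid, Out/y/B/M/Lo, Stay/x/E/R/Mid, Stay/x/E/R/Lo, Stay/x/E/M/Mid, Stay/x/E/M/Lo, Stay/x/B/R/Mid, Stay/x/B/R/Lo, Stay/x/B/M/Mid, Stay/x/B/M/Lo, Stay/y/E/R/Mid, Stay/y/E/R/Lo, Stay/y/E/M/Mid, Stay/y/E/M/Lo, Stay/y/B/R/Mid, Stay/y/B/R/Lo, Stay/y/B/M/Mid, Stay/y/B/M/Lo. Columns: W, U.
{Out/x/E/R/Mid, Out/x/E/R/Lo, Out/x/E/M/Mid, Out/x/E/M/Lo, Out/x/B/R/Mid, Out/x/B/R/Lo, Out/x/B/M/Mid, Out/x/B/M/Lo, Out/y/B/R/Lo, Out/y/B/M/Lo} → row (6,1) (8,5)
{Out/y/E/R/Mid, Out/y/E/R/Lo} → row (2,8) (8,5)
{Out/y/E/M/Mid, Out/y/E/M/Lo} → row (8,7) (8,5)
{Out/y/B/R/Mid, Out/y/B/M/Mid} → row (0,8) (8,5)
{Stay/x/E/R/Mid, Stay/x/E/R/Lo, Stay/x/E/M/Mid, Stay/x/E/M/Lo, Stay/x/B/R/Mid, Stay/x/B/R/Lo, Stay/x/B/M/Mid, Stay/x/B/M/Lo, Stay/y/E/R/Mid, Stay/y/E/R/Lo, Stay/y/E/M/Mid, Stay/y/E/M/Lo, Stay/y/B/R/Mid, Stay/y/B/R/Lo, Stay/y/B/M/Mid, Stay/y/B/M/Lo} → row (4,1) (4,1)
That's 5 distinct rows out of 32 strategies.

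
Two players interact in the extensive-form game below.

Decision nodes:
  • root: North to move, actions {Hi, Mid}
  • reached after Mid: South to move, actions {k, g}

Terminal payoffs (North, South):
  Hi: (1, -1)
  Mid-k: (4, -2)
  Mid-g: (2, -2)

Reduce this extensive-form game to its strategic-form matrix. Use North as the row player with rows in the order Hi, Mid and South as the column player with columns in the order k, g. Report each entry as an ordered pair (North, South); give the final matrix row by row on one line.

Hi: (1,-1) (1,-1) | Mid: (4,-2) (2,-2)

Row Hi: k→(1,-1), g→(1,-1)
Row Mid: k→(4,-2), g→(2,-2)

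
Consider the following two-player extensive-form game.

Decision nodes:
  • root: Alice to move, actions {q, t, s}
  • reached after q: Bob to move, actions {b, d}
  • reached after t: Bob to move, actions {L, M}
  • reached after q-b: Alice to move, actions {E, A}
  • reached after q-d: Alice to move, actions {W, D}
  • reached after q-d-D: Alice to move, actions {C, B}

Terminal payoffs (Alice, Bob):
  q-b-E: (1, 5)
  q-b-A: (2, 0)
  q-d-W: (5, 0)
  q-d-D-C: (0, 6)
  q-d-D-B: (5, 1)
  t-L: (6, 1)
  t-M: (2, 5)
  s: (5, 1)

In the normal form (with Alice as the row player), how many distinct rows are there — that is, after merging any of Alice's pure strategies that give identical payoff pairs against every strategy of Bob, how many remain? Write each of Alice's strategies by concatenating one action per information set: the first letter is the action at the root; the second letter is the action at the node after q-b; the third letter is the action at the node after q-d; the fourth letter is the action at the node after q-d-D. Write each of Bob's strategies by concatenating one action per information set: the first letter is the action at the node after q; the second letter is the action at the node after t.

Alice has 24 pure strategies: qEWC, qEWB, qEDC, qEDB, qAWC, qAWB, qADC, qADB, tEWC, tEWB, tEDC, tEDB, tAWC, tAWB, tADC, tADB, sEWC, sEWB, sEDC, sEDB, sAWC, sAWB, sADC, sADB. Columns: bL, bM, dL, dM.
{qEWC, qEWB} → row (1,5) (1,5) (5,0) (5,0)
{qEDC} → row (1,5) (1,5) (0,6) (0,6)
{qEDB} → row (1,5) (1,5) (5,1) (5,1)
{qAWC, qAWB} → row (2,0) (2,0) (5,0) (5,0)
{qADC} → row (2,0) (2,0) (0,6) (0,6)
{qADB} → row (2,0) (2,0) (5,1) (5,1)
{tEWC, tEWB, tEDC, tEDB, tAWC, tAWB, tADC, tADB} → row (6,1) (2,5) (6,1) (2,5)
{sEWC, sEWB, sEDC, sEDB, sAWC, sAWB, sADC, sADB} → row (5,1) (5,1) (5,1) (5,1)
That's 8 distinct rows out of 24 strategies.

8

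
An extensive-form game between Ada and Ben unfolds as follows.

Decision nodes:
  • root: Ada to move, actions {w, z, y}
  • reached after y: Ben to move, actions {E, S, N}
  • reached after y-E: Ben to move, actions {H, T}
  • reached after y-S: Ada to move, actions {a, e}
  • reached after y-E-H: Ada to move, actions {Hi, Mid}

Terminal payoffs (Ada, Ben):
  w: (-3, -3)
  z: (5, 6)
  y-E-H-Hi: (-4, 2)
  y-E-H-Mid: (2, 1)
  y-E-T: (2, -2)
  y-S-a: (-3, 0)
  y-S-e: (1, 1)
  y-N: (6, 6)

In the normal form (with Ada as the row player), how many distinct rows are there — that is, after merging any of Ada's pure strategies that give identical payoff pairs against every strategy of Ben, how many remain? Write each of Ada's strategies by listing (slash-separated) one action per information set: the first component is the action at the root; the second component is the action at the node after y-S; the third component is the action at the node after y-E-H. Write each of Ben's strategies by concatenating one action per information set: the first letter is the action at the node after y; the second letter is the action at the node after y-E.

Ada has 12 pure strategies: w/a/Hi, w/a/Mid, w/e/Hi, w/e/Mid, z/a/Hi, z/a/Mid, z/e/Hi, z/e/Mid, y/a/Hi, y/a/Mid, y/e/Hi, y/e/Mid. Columns: EH, ET, SH, ST, NH, NT.
{w/a/Hi, w/a/Mid, w/e/Hi, w/e/Mid} → row (-3,-3) (-3,-3) (-3,-3) (-3,-3) (-3,-3) (-3,-3)
{z/a/Hi, z/a/Mid, z/e/Hi, z/e/Mid} → row (5,6) (5,6) (5,6) (5,6) (5,6) (5,6)
{y/a/Hi} → row (-4,2) (2,-2) (-3,0) (-3,0) (6,6) (6,6)
{y/a/Mid} → row (2,1) (2,-2) (-3,0) (-3,0) (6,6) (6,6)
{y/e/Hi} → row (-4,2) (2,-2) (1,1) (1,1) (6,6) (6,6)
{y/e/Mid} → row (2,1) (2,-2) (1,1) (1,1) (6,6) (6,6)
That's 6 distinct rows out of 12 strategies.

6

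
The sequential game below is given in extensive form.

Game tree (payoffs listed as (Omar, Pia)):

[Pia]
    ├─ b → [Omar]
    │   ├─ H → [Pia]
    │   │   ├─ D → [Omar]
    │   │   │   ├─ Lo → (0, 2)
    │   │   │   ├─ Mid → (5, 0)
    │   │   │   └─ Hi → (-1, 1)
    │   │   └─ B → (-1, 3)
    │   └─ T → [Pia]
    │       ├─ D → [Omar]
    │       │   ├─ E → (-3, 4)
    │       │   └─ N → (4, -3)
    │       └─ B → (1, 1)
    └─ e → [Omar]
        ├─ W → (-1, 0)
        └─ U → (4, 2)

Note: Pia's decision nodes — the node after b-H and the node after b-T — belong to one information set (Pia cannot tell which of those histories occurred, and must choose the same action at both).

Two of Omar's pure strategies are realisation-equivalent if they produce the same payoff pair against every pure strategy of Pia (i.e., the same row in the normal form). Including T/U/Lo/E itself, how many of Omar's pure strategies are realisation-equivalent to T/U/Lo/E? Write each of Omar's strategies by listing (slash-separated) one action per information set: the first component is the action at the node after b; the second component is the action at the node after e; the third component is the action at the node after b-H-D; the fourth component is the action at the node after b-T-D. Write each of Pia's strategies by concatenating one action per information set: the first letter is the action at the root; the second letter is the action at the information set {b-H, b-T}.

3

Row for T/U/Lo/E (columns bD, bB, eD, eB): (-3,4) (1,1) (4,2) (4,2).
Under T/U/Lo/E, Omar's choice at the node after b-H-D can never be reached regardless of what Pia does, so varying those choices leaves every outcome unchanged.
Holding the reachable choices fixed and varying the unreachable one freely already gives 3 equivalent strategies.
No other strategy reproduces this row, so those 3 are the full class: T/U/Lo/E, T/U/Mid/E, T/U/Hi/E.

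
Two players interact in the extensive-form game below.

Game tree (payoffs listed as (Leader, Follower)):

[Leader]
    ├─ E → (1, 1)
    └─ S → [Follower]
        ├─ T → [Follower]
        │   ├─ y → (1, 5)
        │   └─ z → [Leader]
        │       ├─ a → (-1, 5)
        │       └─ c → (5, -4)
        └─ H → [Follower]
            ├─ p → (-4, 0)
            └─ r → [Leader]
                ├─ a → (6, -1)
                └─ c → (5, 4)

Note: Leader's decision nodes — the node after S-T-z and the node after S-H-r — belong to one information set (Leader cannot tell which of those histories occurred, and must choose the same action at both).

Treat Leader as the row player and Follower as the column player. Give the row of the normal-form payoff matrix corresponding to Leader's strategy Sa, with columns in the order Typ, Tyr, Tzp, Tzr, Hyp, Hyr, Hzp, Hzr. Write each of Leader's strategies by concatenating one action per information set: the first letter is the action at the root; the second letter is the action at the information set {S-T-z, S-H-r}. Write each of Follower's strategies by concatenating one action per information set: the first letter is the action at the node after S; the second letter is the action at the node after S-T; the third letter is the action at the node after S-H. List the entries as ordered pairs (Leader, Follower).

(1,5) (1,5) (-1,5) (-1,5) (-4,0) (6,-1) (-4,0) (6,-1)

vs Typ: Leader plays S → Follower plays T at [S] → Follower plays y at [S-T] → (1, 5)
vs Tyr: Leader plays S → Follower plays T at [S] → Follower plays y at [S-T] → (1, 5)
vs Tzp: Leader plays S → Follower plays T at [S] → Follower plays z at [S-T] → Leader plays a at [S-T-z] → (-1, 5)
vs Tzr: Leader plays S → Follower plays T at [S] → Follower plays z at [S-T] → Leader plays a at [S-T-z] → (-1, 5)
vs Hyp: Leader plays S → Follower plays H at [S] → Follower plays p at [S-H] → (-4, 0)
vs Hyr: Leader plays S → Follower plays H at [S] → Follower plays r at [S-H] → Leader plays a at [S-H-r] → (6, -1)
vs Hzp: Leader plays S → Follower plays H at [S] → Follower plays p at [S-H] → (-4, 0)
vs Hzr: Leader plays S → Follower plays H at [S] → Follower plays r at [S-H] → Leader plays a at [S-H-r] → (6, -1)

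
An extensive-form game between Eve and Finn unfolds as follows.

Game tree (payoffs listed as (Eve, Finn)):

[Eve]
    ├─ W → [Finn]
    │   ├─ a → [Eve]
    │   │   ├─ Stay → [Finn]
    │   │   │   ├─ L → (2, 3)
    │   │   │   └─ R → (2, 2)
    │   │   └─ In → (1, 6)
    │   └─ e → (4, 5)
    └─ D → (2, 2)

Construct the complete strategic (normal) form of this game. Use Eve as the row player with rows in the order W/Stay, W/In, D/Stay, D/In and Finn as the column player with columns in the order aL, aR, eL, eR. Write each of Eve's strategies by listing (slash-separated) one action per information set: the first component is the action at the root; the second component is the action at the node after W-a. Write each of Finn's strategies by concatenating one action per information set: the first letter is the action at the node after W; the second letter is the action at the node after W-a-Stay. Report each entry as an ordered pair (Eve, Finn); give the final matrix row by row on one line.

             aL       aR       eL       eR
W/Stay    (2,3)    (2,2)    (4,5)    (4,5)
  W/In    (1,6)    (1,6)    (4,5)    (4,5)
D/Stay    (2,2)    (2,2)    (2,2)    (2,2)
  D/In    (2,2)    (2,2)    (2,2)    (2,2)

W/Stay: (2,3) (2,2) (4,5) (4,5) | W/In: (1,6) (1,6) (4,5) (4,5) | D/Stay: (2,2) (2,2) (2,2) (2,2) | D/In: (2,2) (2,2) (2,2) (2,2)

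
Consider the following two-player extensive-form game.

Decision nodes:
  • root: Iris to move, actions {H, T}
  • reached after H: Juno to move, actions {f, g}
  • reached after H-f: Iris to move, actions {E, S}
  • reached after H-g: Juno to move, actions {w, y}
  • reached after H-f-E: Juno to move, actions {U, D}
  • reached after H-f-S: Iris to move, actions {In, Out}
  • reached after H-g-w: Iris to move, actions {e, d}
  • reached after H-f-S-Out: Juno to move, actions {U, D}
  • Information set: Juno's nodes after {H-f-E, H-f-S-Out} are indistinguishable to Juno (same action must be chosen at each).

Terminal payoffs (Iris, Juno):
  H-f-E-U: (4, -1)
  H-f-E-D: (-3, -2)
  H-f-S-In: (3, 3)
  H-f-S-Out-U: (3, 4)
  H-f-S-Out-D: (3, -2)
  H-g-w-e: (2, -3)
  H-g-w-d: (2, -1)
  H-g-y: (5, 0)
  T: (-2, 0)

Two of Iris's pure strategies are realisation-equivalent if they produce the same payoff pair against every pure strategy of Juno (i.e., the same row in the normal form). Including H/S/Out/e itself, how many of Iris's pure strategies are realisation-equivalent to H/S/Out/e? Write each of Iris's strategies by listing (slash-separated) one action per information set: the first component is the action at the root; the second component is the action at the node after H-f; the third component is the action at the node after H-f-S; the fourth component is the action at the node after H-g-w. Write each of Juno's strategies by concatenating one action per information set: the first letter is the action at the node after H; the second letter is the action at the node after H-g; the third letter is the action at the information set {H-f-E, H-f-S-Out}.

Row for H/S/Out/e (columns fwU, fwD, fyU, fyD, gwU, gwD, gyU, gyD): (3,4) (3,-2) (3,4) (3,-2) (2,-3) (2,-3) (5,0) (5,0).
Every one of Iris's information sets is on the play path for some reply by Juno when Iris follows H/S/Out/e.
Changing the action at any of them therefore changes at least one column, so only H/S/Out/e itself gives this row.

1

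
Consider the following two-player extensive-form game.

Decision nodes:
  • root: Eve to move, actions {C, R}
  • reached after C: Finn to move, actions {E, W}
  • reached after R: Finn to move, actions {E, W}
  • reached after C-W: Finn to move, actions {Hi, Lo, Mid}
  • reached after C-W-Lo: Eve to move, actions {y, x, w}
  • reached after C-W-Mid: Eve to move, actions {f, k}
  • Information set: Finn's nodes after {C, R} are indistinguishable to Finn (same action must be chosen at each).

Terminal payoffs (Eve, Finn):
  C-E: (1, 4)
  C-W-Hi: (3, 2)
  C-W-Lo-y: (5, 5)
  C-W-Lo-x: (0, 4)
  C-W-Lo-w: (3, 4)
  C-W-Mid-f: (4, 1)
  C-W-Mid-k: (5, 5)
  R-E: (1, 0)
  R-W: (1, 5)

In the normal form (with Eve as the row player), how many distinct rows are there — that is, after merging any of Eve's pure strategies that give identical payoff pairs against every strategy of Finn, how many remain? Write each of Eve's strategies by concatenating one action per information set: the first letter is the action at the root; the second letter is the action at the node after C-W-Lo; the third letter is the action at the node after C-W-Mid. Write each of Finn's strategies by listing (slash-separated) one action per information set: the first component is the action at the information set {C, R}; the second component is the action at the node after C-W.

7

Eve has 12 pure strategies: Cyf, Cyk, Cxf, Cxk, Cwf, Cwk, Ryf, Ryk, Rxf, Rxk, Rwf, Rwk. Columns: E/Hi, E/Lo, E/Mid, W/Hi, W/Lo, W/Mid.
{Cyf} → row (1,4) (1,4) (1,4) (3,2) (5,5) (4,1)
{Cyk} → row (1,4) (1,4) (1,4) (3,2) (5,5) (5,5)
{Cxf} → row (1,4) (1,4) (1,4) (3,2) (0,4) (4,1)
{Cxk} → row (1,4) (1,4) (1,4) (3,2) (0,4) (5,5)
{Cwf} → row (1,4) (1,4) (1,4) (3,2) (3,4) (4,1)
{Cwk} → row (1,4) (1,4) (1,4) (3,2) (3,4) (5,5)
{Ryf, Ryk, Rxf, Rxk, Rwf, Rwk} → row (1,0) (1,0) (1,0) (1,5) (1,5) (1,5)
That's 7 distinct rows out of 12 strategies.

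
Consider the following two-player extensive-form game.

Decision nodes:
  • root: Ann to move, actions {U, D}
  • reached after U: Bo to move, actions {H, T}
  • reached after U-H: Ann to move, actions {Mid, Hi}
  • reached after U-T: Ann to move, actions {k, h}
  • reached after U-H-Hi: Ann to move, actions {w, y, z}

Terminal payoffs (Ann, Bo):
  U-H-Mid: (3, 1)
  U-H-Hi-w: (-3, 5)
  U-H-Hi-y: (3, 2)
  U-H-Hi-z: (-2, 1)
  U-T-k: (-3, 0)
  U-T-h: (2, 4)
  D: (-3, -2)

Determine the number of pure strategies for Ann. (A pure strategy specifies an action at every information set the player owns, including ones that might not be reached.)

24

Ann owns the root with actions {U, D} — two choices.
Ann owns the node after U-H with actions {Mid, Hi} — two choices.
Ann owns the node after U-T with actions {k, h} — two choices.
Ann owns the node after U-H-Hi with actions {w, y, z} — three choices.
A pure strategy fixes one action at each information set independently, so the count is the product 2 × 2 × 2 × 3 = 24.
(For reference, Bo has 2 pure strategies, giving a 24×2 normal-form matrix.)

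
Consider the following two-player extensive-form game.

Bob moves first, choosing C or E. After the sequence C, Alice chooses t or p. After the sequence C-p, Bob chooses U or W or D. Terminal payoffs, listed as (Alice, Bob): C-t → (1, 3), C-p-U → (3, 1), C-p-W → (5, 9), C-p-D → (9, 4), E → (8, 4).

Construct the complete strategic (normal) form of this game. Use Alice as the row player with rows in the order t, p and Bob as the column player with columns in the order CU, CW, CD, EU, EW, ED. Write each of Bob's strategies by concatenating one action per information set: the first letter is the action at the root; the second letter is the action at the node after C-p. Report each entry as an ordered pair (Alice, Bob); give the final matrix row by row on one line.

           CU       CW       CD       EU       EW       ED
   t    (1,3)    (1,3)    (1,3)    (8,4)    (8,4)    (8,4)
   p    (3,1)    (5,9)    (9,4)    (8,4)    (8,4)    (8,4)

t: (1,3) (1,3) (1,3) (8,4) (8,4) (8,4) | p: (3,1) (5,9) (9,4) (8,4) (8,4) (8,4)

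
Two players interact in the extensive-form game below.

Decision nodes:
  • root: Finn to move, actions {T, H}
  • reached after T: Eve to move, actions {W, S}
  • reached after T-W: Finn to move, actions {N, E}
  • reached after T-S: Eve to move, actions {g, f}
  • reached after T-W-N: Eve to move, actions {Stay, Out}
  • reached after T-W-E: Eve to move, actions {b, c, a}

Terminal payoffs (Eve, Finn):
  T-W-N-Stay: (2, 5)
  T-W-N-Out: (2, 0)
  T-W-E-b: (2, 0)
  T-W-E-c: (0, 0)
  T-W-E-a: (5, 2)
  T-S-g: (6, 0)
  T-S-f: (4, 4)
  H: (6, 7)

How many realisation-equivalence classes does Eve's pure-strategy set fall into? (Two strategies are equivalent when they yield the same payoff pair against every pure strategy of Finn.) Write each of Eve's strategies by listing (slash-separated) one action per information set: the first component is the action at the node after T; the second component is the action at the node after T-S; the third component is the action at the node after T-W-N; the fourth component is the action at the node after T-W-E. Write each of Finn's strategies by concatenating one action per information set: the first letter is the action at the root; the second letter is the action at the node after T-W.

8

Eve has 24 pure strategies: W/g/Stay/b, W/g/Stay/c, W/g/Stay/a, W/g/Out/b, W/g/Out/c, W/g/Out/a, W/f/Stay/b, W/f/Stay/c, W/f/Stay/a, W/f/Out/b, W/f/Out/c, W/f/Out/a, S/g/Stay/b, S/g/Stay/c, S/g/Stay/a, S/g/Out/b, S/g/Out/c, S/g/Out/a, S/f/Stay/b, S/f/Stay/c, S/f/Stay/a, S/f/Out/b, S/f/Out/c, S/f/Out/a. Columns: TN, TE, HN, HE.
{W/g/Stay/b, W/f/Stay/b} → row (2,5) (2,0) (6,7) (6,7)
{W/g/Stay/c, W/f/Stay/c} → row (2,5) (0,0) (6,7) (6,7)
{W/g/Stay/a, W/f/Stay/a} → row (2,5) (5,2) (6,7) (6,7)
{W/g/Out/b, W/f/Out/b} → row (2,0) (2,0) (6,7) (6,7)
{W/g/Out/c, W/f/Out/c} → row (2,0) (0,0) (6,7) (6,7)
{W/g/Out/a, W/f/Out/a} → row (2,0) (5,2) (6,7) (6,7)
{S/g/Stay/b, S/g/Stay/c, S/g/Stay/a, S/g/Out/b, S/g/Out/c, S/g/Out/a} → row (6,0) (6,0) (6,7) (6,7)
{S/f/Stay/b, S/f/Stay/c, S/f/Stay/a, S/f/Out/b, S/f/Out/c, S/f/Out/a} → row (4,4) (4,4) (6,7) (6,7)
That's 8 distinct rows out of 24 strategies.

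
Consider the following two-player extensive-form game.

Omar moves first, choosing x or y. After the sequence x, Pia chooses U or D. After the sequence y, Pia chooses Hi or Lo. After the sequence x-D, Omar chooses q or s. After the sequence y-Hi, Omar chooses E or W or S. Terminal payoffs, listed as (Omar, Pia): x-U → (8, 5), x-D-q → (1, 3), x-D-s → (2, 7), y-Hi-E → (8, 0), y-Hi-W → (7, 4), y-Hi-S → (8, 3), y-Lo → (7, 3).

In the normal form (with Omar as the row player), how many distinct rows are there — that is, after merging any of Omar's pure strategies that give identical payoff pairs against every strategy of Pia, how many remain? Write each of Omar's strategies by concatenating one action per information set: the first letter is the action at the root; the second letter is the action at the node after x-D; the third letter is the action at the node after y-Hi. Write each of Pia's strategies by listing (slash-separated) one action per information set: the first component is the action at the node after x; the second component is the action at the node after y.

5

Omar has 12 pure strategies: xqE, xqW, xqS, xsE, xsW, xsS, yqE, yqW, yqS, ysE, ysW, ysS. Columns: U/Hi, U/Lo, D/Hi, D/Lo.
{xqE, xqW, xqS} → row (8,5) (8,5) (1,3) (1,3)
{xsE, xsW, xsS} → row (8,5) (8,5) (2,7) (2,7)
{yqE, ysE} → row (8,0) (7,3) (8,0) (7,3)
{yqW, ysW} → row (7,4) (7,3) (7,4) (7,3)
{yqS, ysS} → row (8,3) (7,3) (8,3) (7,3)
That's 5 distinct rows out of 12 strategies.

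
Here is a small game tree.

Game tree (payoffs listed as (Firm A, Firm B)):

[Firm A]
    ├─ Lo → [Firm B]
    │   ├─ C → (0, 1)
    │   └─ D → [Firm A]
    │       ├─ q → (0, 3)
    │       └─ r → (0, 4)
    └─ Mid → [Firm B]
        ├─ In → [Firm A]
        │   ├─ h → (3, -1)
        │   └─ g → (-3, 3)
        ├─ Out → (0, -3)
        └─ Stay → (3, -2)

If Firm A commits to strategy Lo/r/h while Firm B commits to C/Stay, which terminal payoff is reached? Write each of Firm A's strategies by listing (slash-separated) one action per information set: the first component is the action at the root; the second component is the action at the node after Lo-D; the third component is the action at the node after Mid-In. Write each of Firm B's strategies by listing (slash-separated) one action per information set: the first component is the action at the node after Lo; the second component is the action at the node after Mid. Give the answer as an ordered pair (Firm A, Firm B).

Trace the play path from the root:
  Firm A plays Lo
  Firm B plays C at [Lo]
→ terminal payoff (0, 1).
(Firm A's choice at the node after Lo-D is never reached on this path, so it doesn't affect the outcome.)

(0, 1)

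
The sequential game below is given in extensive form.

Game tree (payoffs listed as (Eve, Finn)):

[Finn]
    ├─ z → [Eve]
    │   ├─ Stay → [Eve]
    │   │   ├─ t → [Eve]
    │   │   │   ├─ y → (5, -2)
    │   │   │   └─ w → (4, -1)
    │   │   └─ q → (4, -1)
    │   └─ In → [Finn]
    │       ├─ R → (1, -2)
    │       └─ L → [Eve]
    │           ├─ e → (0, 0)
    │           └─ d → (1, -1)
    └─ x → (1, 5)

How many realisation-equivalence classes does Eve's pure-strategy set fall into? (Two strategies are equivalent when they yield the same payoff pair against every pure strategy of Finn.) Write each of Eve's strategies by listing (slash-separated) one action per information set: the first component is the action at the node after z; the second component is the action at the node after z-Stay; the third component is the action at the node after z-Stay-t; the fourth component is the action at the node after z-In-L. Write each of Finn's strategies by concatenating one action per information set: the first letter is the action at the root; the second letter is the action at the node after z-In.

4

Eve has 16 pure strategies: Stay/t/y/e, Stay/t/y/d, Stay/t/w/e, Stay/t/w/d, Stay/q/y/e, Stay/q/y/d, Stay/q/w/e, Stay/q/w/d, In/t/y/e, In/t/y/d, In/t/w/e, In/t/w/d, In/q/y/e, In/q/y/d, In/q/w/e, In/q/w/d. Columns: zR, zL, xR, xL.
{Stay/t/y/e, Stay/t/y/d} → row (5,-2) (5,-2) (1,5) (1,5)
{Stay/t/w/e, Stay/t/w/d, Stay/q/y/e, Stay/q/y/d, Stay/q/w/e, Stay/q/w/d} → row (4,-1) (4,-1) (1,5) (1,5)
{In/t/y/e, In/t/w/e, In/q/y/e, In/q/w/e} → row (1,-2) (0,0) (1,5) (1,5)
{In/t/y/d, In/t/w/d, In/q/y/d, In/q/w/d} → row (1,-2) (1,-1) (1,5) (1,5)
That's 4 distinct rows out of 16 strategies.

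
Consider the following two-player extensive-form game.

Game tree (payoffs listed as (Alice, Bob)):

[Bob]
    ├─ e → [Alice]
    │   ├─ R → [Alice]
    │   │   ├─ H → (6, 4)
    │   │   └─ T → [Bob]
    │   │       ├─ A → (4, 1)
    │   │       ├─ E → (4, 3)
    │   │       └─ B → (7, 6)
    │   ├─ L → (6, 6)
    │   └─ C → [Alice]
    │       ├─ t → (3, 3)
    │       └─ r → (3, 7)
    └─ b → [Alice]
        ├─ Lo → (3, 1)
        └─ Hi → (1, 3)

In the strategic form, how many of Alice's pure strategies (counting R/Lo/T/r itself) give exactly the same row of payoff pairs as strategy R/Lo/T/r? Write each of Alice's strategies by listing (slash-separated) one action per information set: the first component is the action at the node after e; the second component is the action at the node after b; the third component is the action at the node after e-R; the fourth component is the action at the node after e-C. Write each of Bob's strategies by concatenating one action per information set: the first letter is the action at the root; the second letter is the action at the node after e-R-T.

2

Row for R/Lo/T/r (columns eA, eE, eB, bA, bE, bB): (4,1) (4,3) (7,6) (3,1) (3,1) (3,1).
Under R/Lo/T/r, Alice's choice at the node after e-C can never be reached regardless of what Bob does, so varying those choices leaves every outcome unchanged.
Holding the reachable choices fixed and varying the unreachable one freely already gives 2 equivalent strategies.
No other strategy reproduces this row, so those 2 are the full class: R/Lo/T/t, R/Lo/T/r.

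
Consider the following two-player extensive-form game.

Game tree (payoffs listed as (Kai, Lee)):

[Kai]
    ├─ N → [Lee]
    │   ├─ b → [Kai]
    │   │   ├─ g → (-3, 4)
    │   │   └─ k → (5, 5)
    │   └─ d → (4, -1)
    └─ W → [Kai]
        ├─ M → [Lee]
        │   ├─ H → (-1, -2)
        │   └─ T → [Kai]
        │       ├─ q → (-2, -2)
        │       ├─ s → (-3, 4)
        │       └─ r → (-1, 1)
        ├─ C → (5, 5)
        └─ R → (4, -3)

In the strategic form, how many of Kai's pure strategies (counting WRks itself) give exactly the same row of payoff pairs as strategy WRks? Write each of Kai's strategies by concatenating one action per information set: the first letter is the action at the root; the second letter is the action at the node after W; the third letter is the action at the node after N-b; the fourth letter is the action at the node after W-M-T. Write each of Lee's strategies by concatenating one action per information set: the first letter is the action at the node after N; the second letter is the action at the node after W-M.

6

Row for WRks (columns bH, bT, dH, dT): (4,-3) (4,-3) (4,-3) (4,-3).
Under WRks, Kai's choice at the node after N-b and at the node after W-M-T can never be reached regardless of what Lee does, so varying those choices leaves every outcome unchanged.
Holding the reachable choices fixed and varying the unreachable ones freely already gives 2 × 3 = 6 equivalent strategies.
No other strategy reproduces this row, so those 6 are the full class: WRgq, WRgs, WRgr, WRkq, WRks, WRkr.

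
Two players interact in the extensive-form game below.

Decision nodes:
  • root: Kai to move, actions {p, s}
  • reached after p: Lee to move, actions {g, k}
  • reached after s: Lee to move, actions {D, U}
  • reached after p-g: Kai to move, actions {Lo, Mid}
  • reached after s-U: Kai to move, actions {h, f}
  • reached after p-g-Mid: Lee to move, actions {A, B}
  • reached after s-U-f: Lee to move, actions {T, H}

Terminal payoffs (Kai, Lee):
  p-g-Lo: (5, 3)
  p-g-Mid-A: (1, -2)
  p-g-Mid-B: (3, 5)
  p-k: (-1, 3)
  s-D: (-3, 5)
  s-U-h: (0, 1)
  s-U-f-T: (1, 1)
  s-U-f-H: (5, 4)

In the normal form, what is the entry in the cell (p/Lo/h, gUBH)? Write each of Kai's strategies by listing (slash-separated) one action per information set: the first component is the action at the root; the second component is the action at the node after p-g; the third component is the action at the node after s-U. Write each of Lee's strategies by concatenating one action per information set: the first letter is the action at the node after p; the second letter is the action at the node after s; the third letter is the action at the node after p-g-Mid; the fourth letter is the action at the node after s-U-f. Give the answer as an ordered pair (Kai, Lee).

Trace the play path from the root:
  Kai plays p
  Lee plays g at [p]
  Kai plays Lo at [p-g]
→ terminal payoff (5, 3).
(Kai's choice at the node after s-U is never reached on this path, so it doesn't affect the outcome.)

(5, 3)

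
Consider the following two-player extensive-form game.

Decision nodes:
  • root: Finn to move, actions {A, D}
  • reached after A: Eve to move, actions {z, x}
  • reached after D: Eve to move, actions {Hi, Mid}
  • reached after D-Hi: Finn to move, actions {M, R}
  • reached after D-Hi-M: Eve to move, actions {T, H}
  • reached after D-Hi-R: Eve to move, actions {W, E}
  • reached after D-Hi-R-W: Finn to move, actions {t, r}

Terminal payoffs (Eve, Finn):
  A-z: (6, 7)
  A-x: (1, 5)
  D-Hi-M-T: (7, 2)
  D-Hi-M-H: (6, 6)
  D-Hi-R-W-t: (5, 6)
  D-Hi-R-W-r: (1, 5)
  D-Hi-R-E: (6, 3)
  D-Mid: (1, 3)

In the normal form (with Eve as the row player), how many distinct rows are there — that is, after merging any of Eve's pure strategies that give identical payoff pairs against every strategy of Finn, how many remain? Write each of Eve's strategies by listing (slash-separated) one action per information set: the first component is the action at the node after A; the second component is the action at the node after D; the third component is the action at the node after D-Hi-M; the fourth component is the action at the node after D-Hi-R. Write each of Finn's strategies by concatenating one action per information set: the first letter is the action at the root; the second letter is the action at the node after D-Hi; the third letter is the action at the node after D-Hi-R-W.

10

Eve has 16 pure strategies: z/Hi/T/W, z/Hi/T/E, z/Hi/H/W, z/Hi/H/E, z/Mid/T/W, z/Mid/T/E, z/Mid/H/W, z/Mid/H/E, x/Hi/T/W, x/Hi/T/E, x/Hi/H/W, x/Hi/H/E, x/Mid/T/W, x/Mid/T/E, x/Mid/H/W, x/Mid/H/E. Columns: AMt, AMr, ARt, ARr, DMt, DMr, DRt, DRr.
{z/Hi/T/W} → row (6,7) (6,7) (6,7) (6,7) (7,2) (7,2) (5,6) (1,5)
{z/Hi/T/E} → row (6,7) (6,7) (6,7) (6,7) (7,2) (7,2) (6,3) (6,3)
{z/Hi/H/W} → row (6,7) (6,7) (6,7) (6,7) (6,6) (6,6) (5,6) (1,5)
{z/Hi/H/E} → row (6,7) (6,7) (6,7) (6,7) (6,6) (6,6) (6,3) (6,3)
{z/Mid/T/W, z/Mid/T/E, z/Mid/H/W, z/Mid/H/E} → row (6,7) (6,7) (6,7) (6,7) (1,3) (1,3) (1,3) (1,3)
{x/Hi/T/W} → row (1,5) (1,5) (1,5) (1,5) (7,2) (7,2) (5,6) (1,5)
{x/Hi/T/E} → row (1,5) (1,5) (1,5) (1,5) (7,2) (7,2) (6,3) (6,3)
{x/Hi/H/W} → row (1,5) (1,5) (1,5) (1,5) (6,6) (6,6) (5,6) (1,5)
{x/Hi/H/E} → row (1,5) (1,5) (1,5) (1,5) (6,6) (6,6) (6,3) (6,3)
{x/Mid/T/W, x/Mid/T/E, x/Mid/H/W, x/Mid/H/E} → row (1,5) (1,5) (1,5) (1,5) (1,3) (1,3) (1,3) (1,3)
That's 10 distinct rows out of 16 strategies.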